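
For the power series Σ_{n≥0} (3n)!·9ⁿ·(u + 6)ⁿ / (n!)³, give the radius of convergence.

Apply the ratio test: |a_{n+1}| / |a_n| = (3n+1)·(3n+2)·(3n+3)/(n+1)³ · 9, which tends to 243 as n → ∞.
Convergence for |u + 6| · 243 < 1, i.e. |u + 6| < 1/243. So R = 1/243.

R = 1/243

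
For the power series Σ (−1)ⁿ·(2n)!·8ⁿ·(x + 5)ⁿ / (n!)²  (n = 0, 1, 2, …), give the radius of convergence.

By the ratio test, |a_{n+1}/a_n| = (2n+1)·(2n+2)/(n+1)² · 8 → 32.
The series converges when 32 · |x + 5| < 1, giving R = 1/32.

R = 1/32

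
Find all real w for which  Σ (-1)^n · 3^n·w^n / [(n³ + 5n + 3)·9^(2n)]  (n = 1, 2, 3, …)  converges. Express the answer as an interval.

Apply the ratio test: |a_{n+1}| / |a_n| = [(n³ + 5n + 3)/((n+1)³ + 5(n+1) + 3)] · 3/81, which tends to 1/27 as n → ∞.
Convergence for |w| · 1/27 < 1, i.e. |w| < 27. So R = 27.
Endpoint w = 27: the series is dominated by a constant times Σ 1/n³, which converges (p = 3 > 1).
At w = -27: absolute convergence follows by limit comparison with Σ 1/n³.

[-27, 27]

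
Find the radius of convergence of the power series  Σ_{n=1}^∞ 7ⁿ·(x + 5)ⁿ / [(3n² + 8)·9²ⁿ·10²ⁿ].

Apply the ratio test: |a_{n+1}| / |a_n| = [(3n² + 8)/(3(n+1)² + 8)] · 7/(81·100), which tends to 7/8100 as n → ∞.
Hence the series converges for |x + 5| < 1/(7/8100) = 8100/7, so the radius of convergence is 8100/7.

R = 8100/7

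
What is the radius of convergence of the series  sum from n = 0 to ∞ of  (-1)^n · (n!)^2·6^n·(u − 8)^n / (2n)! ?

The ratio of consecutive coefficients is (n+1)²/[(2n+1)·(2n+2)] · 6 → 3/2.
Hence the series converges for |u − 8| < 1/(3/2) = 2/3, so the radius of convergence is 2/3.

R = 2/3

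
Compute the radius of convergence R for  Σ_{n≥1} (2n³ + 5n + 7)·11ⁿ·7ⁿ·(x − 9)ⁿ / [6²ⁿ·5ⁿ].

R = 180/77

Ratio test: |a_{n+1}/a_n| = [(2(n+1)³ + 5(n+1) + 7)/(2n³ + 5n + 7)] · 11·7/(36·5) → 77/180 as n → ∞.
Hence the series converges for |x − 9| < 1/(77/180) = 180/77, so the radius of convergence is 180/77.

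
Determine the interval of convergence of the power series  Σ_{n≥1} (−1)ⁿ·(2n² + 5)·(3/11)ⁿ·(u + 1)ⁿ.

Apply the ratio test: |a_{n+1}| / |a_n| = [(2(n+1)² + 5)/(2n² + 5)] · 3/11, which tends to 3/11 as n → ∞.
Convergence for |u + 1| · 3/11 < 1, i.e. |u + 1| < 11/3. So R = 11/3.
Endpoint u = 8/3: the terms do not tend to 0, so the series diverges.
At u = -14/3: the terms have absolute value of order n², which does not tend to 0, so the series diverges by the divergence test.

(-14/3, 8/3)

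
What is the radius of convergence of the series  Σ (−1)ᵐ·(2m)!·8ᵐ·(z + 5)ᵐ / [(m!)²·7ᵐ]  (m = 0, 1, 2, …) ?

Apply the ratio test: |a_{m+1}| / |a_m| = (2m+1)·(2m+2)/(m+1)² · 8/7, which tends to 32/7 as m → ∞.
Thus R = 1/(32/7) = 7/32.

R = 7/32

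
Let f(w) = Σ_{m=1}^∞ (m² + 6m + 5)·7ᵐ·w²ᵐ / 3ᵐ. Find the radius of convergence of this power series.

R = √21/7

By the ratio test, |a_{m+1}/a_m| = [((m+1)² + 6(m+1) + 5)/(m² + 6m + 5)] · 7/3 → 7/3.
Successive powers of w differ by 2, so the series converges when |w|² · 7/3 < 1, i.e. |w| < √(3/7). So R = √21/7.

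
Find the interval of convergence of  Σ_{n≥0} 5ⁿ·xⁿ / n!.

By the ratio test, |a_{n+1}/a_n| = 5 · 1/(n+1) → 0.
Since the limit is 0 < 1 for every x, the series converges on all of ℝ and R = ∞.

(−∞, ∞)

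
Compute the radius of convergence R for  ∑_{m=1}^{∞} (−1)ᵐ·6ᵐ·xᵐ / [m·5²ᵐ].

R = 25/6

Ratio test: |a_{m+1}/a_m| = [m/(m+1)] · 6/25 → 6/25 as m → ∞.
Convergence for |x| · 6/25 < 1, i.e. |x| < 25/6. So R = 25/6.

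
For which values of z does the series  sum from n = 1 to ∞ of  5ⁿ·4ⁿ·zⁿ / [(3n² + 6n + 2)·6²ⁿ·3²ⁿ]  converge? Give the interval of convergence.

Apply the ratio test: |a_{n+1}| / |a_n| = [(3n² + 6n + 2)/(3(n+1)² + 6(n+1) + 2)] · 5·4/(36·9), which tends to 5/81 as n → ∞.
Hence the series converges for |z| < 1/(5/81) = 81/5, so the radius of convergence is 81/5.
Check z = 81/5: the terms are on the order of 1/n², so the series converges absolutely by comparison with the p-series (p = 2 > 1).
When z = -81/5, the terms are on the order of 1/n², so the series converges absolutely by comparison with the p-series (p = 2 > 1).

[-81/5, 81/5]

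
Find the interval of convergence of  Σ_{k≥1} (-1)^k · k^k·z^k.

Applying the root test, |a_k|^(1/k) = k → ∞.
Since the k-th root of |a_k| is unbounded, the series converges only at z = 0; R = 0.

{0}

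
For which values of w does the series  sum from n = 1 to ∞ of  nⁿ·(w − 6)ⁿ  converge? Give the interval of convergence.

{6}

Applying the root test, |a_n|^(1/n) = n → ∞.
Since the n-th root of |a_n| is unbounded, the series converges only at w = 6; R = 0.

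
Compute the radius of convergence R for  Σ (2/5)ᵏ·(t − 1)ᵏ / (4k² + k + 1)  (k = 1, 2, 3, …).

R = 5/2

Apply the ratio test: |a_{k+1}| / |a_k| = [(4k² + k + 1)/(4(k+1)² + (k+1) + 1)] · 2/5, which tends to 2/5 as k → ∞.
Thus R = 1/(2/5) = 5/2.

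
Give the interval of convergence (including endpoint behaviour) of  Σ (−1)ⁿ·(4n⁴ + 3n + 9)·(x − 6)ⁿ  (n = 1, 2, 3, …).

By the ratio test, |a_{n+1}/a_n| = (4(n+1)⁴ + 3(n+1) + 9)/(4n⁴ + 3n + 9) → 1.
So the series converges when |x − 6| < 1 and diverges when |x − 6| > 1; R = 1.
At x = 7: the terms have absolute value of order n⁴, which does not tend to 0, so the series diverges by the divergence test.
Check x = 5: the terms have absolute value of order n⁴, which does not tend to 0, so the series diverges by the divergence test.

(5, 7)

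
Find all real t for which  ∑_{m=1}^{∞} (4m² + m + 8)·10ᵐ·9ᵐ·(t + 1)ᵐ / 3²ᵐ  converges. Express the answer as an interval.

Ratio test: |a_{m+1}/a_m| = [(4(m+1)² + (m+1) + 8)/(4m² + m + 8)] · 10·9/9 → 10 as m → ∞.
Thus R = 1/(10) = 1/10.
Endpoint t = -9/10: the terms have absolute value of order m², which does not tend to 0, so the series diverges by the divergence test.
Check t = -11/10: the terms have absolute value of order m², which does not tend to 0, so the series diverges by the divergence test.

(-11/10, -9/10)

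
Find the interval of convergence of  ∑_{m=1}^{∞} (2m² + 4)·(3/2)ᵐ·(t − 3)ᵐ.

(7/3, 11/3)

The ratio of consecutive coefficients is [(2(m+1)² + 4)/(2m² + 4)] · 3/2 → 3/2.
The series converges when 3/2 · |t − 3| < 1, giving R = 2/3.
Endpoint t = 11/3: the terms do not tend to 0, so the series diverges.
Endpoint t = 7/3: the terms do not tend to 0, so the series diverges.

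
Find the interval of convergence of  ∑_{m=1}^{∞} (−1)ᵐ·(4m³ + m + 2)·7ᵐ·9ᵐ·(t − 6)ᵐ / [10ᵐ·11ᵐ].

By the ratio test, |a_{m+1}/a_m| = [(4(m+1)³ + (m+1) + 2)/(4m³ + m + 2)] · 7·9/(10·11) → 63/110.
Hence the series converges for |t − 6| < 1/(63/110) = 110/63, so the radius of convergence is 110/63.
Check t = 488/63: the terms have absolute value of order m³, which does not tend to 0, so the series diverges by the divergence test.
At t = 268/63: the m-th term does not approach 0; divergence by the term test.

(268/63, 488/63)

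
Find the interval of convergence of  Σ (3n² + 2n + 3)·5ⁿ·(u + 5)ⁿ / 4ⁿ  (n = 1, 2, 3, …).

The ratio of consecutive coefficients is [(3(n+1)² + 2(n+1) + 3)/(3n² + 2n + 3)] · 5/4 → 5/4.
Convergence for |u + 5| · 5/4 < 1, i.e. |u + 5| < 4/5. So R = 4/5.
At u = -21/5: the terms have absolute value of order n², which does not tend to 0, so the series diverges by the divergence test.
Endpoint u = -29/5: the n-th term does not approach 0; divergence by the term test.

(-29/5, -21/5)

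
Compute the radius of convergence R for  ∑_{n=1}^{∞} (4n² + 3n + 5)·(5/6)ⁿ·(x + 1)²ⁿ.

R = √30/5

The ratio of consecutive coefficients is [(4(n+1)² + 3(n+1) + 5)/(4n² + 3n + 5)] · 5/6 → 5/6.
Successive powers of (x + 1) differ by 2, so the series converges when |x + 1|² · 5/6 < 1, i.e. |x + 1| < √(6/5). So R = √30/5.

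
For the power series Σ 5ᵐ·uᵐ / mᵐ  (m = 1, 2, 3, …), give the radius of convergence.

R = ∞

By the Cauchy root test, |a_m|^(1/m) = 5/m → 0.
The limit is 0 for every u, so R = ∞.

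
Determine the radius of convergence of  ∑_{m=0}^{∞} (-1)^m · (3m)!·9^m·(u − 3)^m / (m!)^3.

The ratio of consecutive coefficients is (3m+1)·(3m+2)·(3m+3)/(m+1)³ · 9 → 243.
Thus R = 1/(243) = 1/243.

R = 1/243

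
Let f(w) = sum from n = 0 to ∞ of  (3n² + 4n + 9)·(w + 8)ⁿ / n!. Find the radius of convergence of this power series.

R = ∞

Apply the ratio test: |a_{n+1}| / |a_n| = (3(n+1)² + 4(n+1) + 9)/(3n² + 4n + 9) · 1/(n+1), which tends to 0 as n → ∞.
Since the limit is 0 < 1 for every w, the series converges on all of ℝ and R = ∞.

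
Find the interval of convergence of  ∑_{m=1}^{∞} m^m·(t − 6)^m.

Root test: |a_m|^(1/m) = m → ∞.
Since the m-th root of |a_m| is unbounded, the series converges only at t = 6; R = 0.

{6}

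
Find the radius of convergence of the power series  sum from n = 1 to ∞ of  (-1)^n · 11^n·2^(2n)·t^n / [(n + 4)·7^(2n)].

Ratio test: |a_{n+1}/a_n| = [(n + 4)/((n+1) + 4)] · 11·4/49 → 44/49 as n → ∞.
Hence the series converges for |t| < 1/(44/49) = 49/44, so the radius of convergence is 49/44.

R = 49/44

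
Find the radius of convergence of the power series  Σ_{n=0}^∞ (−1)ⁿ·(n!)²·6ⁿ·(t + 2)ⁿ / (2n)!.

The ratio of consecutive coefficients is (n+1)²/[(2n+1)·(2n+2)] · 6 → 3/2.
The series converges when 3/2 · |t + 2| < 1, giving R = 2/3.

R = 2/3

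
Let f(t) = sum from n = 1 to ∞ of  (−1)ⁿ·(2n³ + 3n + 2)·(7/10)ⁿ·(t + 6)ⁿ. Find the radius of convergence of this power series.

By the ratio test, |a_{n+1}/a_n| = [(2(n+1)³ + 3(n+1) + 2)/(2n³ + 3n + 2)] · 7/10 → 7/10.
Thus R = 1/(7/10) = 10/7.

R = 10/7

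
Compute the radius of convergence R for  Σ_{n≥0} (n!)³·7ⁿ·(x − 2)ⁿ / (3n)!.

R = 27/7

Apply the ratio test: |a_{n+1}| / |a_n| = (n+1)³/[(3n+1)·(3n+2)·(3n+3)] · 7, which tends to 7/27 as n → ∞.
Thus R = 1/(7/27) = 27/7.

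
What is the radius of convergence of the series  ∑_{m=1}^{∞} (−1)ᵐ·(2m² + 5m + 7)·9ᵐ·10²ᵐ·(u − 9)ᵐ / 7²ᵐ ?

Apply the ratio test: |a_{m+1}| / |a_m| = [(2(m+1)² + 5(m+1) + 7)/(2m² + 5m + 7)] · 9·100/49, which tends to 900/49 as m → ∞.
Convergence for |u − 9| · 900/49 < 1, i.e. |u − 9| < 49/900. So R = 49/900.

R = 49/900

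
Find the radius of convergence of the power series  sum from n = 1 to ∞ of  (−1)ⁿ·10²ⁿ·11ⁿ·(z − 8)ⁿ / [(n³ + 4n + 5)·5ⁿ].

R = 1/220

By the ratio test, |a_{n+1}/a_n| = [(n³ + 4n + 5)/((n+1)³ + 4(n+1) + 5)] · 100·11/5 → 220.
Hence the series converges for |z − 8| < 1/(220) = 1/220, so the radius of convergence is 1/220.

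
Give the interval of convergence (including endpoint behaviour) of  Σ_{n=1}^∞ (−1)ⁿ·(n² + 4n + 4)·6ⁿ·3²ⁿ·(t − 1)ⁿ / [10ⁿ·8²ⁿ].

Apply the ratio test: |a_{n+1}| / |a_n| = [((n+1)² + 4(n+1) + 4)/(n² + 4n + 4)] · 6·9/(10·64), which tends to 27/320 as n → ∞.
Convergence for |t − 1| · 27/320 < 1, i.e. |t − 1| < 320/27. So R = 320/27.
Check t = 347/27: the n-th term does not approach 0; divergence by the term test.
When t = -293/27, the terms have absolute value of order n², which does not tend to 0, so the series diverges by the divergence test.

(-293/27, 347/27)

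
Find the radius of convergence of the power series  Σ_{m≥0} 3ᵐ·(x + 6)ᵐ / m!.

By the ratio test, |a_{m+1}/a_m| = 3 · 1/(m+1) → 0.
The ratio tends to 0 regardless of x, hence R = ∞.

R = ∞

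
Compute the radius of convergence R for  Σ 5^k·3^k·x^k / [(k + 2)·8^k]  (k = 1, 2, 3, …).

R = 8/15

By the ratio test, |a_{k+1}/a_k| = [(k + 2)/((k+1) + 2)] · 5·3/8 → 15/8.
Hence the series converges for |x| < 1/(15/8) = 8/15, so the radius of convergence is 8/15.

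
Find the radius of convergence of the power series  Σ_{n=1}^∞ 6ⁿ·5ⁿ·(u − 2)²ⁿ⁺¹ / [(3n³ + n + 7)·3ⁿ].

R = √10/10

By the ratio test, |a_{n+1}/a_n| = [(3n³ + n + 7)/(3(n+1)³ + (n+1) + 7)] · 6·5/3 → 10.
Successive powers of (u − 2) differ by 2, so the series converges when |u − 2|² · 10 < 1, i.e. |u − 2| < √(1/10). So R = √10/10.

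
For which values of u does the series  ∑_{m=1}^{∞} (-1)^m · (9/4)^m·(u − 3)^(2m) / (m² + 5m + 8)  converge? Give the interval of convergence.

Ratio test: |a_{m+1}/a_m| = [(m² + 5m + 8)/((m+1)² + 5(m+1) + 8)] · 9/4 → 9/4 as m → ∞.
Since the exponent of (u − 3) increases by 2 each term, convergence requires |u − 3|² < 4/9, hence R = 2/3.
When u = 11/3, absolute convergence follows by limit comparison with Σ 1/m².
When u = 7/3, the series is dominated by a constant times Σ 1/m², which converges (p = 2 > 1).

[7/3, 11/3]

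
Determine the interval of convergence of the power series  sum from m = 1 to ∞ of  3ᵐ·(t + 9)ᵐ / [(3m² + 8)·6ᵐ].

[-11, -7]

By the ratio test, |a_{m+1}/a_m| = [(3m² + 8)/(3(m+1)² + 8)] · 3/6 → 1/2.
Thus R = 1/(1/2) = 2.
Endpoint t = -7: the terms are on the order of 1/m², so the series converges absolutely by comparison with the p-series (p = 2 > 1).
Check t = -11: absolute convergence follows by limit comparison with Σ 1/m².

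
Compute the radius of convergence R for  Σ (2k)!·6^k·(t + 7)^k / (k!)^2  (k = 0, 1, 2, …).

By the ratio test, |a_{k+1}/a_k| = (2k+1)·(2k+2)/(k+1)² · 6 → 24.
Convergence for |t + 7| · 24 < 1, i.e. |t + 7| < 1/24. So R = 1/24.

R = 1/24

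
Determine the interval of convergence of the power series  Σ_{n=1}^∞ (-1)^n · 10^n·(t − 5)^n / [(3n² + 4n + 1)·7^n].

The ratio of consecutive coefficients is [(3n² + 4n + 1)/(3(n+1)² + 4(n+1) + 1)] · 10/7 → 10/7.
The series converges when 10/7 · |t − 5| < 1, giving R = 7/10.
Endpoint t = 57/10: the terms are on the order of 1/n², so the series converges absolutely by comparison with the p-series (p = 2 > 1).
Check t = 43/10: the series is dominated by a constant times Σ 1/n², which converges (p = 2 > 1).

[43/10, 57/10]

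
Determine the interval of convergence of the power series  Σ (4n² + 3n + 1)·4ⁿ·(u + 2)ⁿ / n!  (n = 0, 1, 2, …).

(−∞, ∞)

The ratio of consecutive coefficients is (4(n+1)² + 3(n+1) + 1)/(4n² + 3n + 1) · 4 · 1/(n+1) → 0.
Since the limit is 0 < 1 for every u, the series converges on all of ℝ and R = ∞.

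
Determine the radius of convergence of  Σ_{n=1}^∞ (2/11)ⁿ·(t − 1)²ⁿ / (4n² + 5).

The ratio of consecutive coefficients is [(4n² + 5)/(4(n+1)² + 5)] · 2/11 → 2/11.
Since the exponent of (t − 1) increases by 2 each term, convergence requires |t − 1|² < 11/2, hence R = √22/2.

R = √22/2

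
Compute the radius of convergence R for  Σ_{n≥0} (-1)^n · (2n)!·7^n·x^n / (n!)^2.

R = 1/28

Apply the ratio test: |a_{n+1}| / |a_n| = (2n+1)·(2n+2)/(n+1)² · 7, which tends to 28 as n → ∞.
Hence the series converges for |x| < 1/(28) = 1/28, so the radius of convergence is 1/28.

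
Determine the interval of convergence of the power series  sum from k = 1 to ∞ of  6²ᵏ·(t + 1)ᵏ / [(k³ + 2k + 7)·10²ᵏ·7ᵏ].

[-184/9, 166/9]

Ratio test: |a_{k+1}/a_k| = [(k³ + 2k + 7)/((k+1)³ + 2(k+1) + 7)] · 36/(100·7) → 9/175 as k → ∞.
Thus R = 1/(9/175) = 175/9.
Endpoint t = 166/9: the series is dominated by a constant times Σ 1/k³, which converges (p = 3 > 1).
Check t = -184/9: absolute convergence follows by limit comparison with Σ 1/k³.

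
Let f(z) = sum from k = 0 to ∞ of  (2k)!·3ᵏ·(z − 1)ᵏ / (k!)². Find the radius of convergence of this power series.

By the ratio test, |a_{k+1}/a_k| = (2k+1)·(2k+2)/(k+1)² · 3 → 12.
The series converges when 12 · |z − 1| < 1, giving R = 1/12.

R = 1/12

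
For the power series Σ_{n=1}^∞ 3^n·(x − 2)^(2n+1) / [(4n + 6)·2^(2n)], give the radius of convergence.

R = 2√3/3

Ratio test: |a_{n+1}/a_n| = [(4n + 6)/(4(n+1) + 6)] · 3/4 → 3/4 as n → ∞.
Writing y = (x − 2)², the series in y has radius 4/3, so |x − 2| < √(4/3) and R = 2√3/3.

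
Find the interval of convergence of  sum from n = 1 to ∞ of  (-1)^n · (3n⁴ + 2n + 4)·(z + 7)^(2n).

(-8, -6)

Apply the ratio test: |a_{n+1}| / |a_n| = (3(n+1)⁴ + 2(n+1) + 4)/(3n⁴ + 2n + 4), which tends to 1 as n → ∞.
Writing y = (z + 7)², the series in y has radius 1, so |z + 7| < √(1) = 1 and R = 1.
At z = -6: the terms have absolute value of order n⁴, which does not tend to 0, so the series diverges by the divergence test.
At z = -8: the terms have absolute value of order n⁴, which does not tend to 0, so the series diverges by the divergence test.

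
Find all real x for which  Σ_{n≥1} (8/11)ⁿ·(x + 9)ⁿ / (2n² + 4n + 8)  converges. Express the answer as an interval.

[-83/8, -61/8]

The ratio of consecutive coefficients is [(2n² + 4n + 8)/(2(n+1)² + 4(n+1) + 8)] · 8/11 → 8/11.
Hence the series converges for |x + 9| < 1/(8/11) = 11/8, so the radius of convergence is 11/8.
Endpoint x = -61/8: the terms are on the order of 1/n², so the series converges absolutely by comparison with the p-series (p = 2 > 1).
At x = -83/8: the terms are on the order of 1/n², so the series converges absolutely by comparison with the p-series (p = 2 > 1).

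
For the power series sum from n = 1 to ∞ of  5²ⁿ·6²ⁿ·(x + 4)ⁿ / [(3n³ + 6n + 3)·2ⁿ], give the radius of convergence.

R = 1/450

Ratio test: |a_{n+1}/a_n| = [(3n³ + 6n + 3)/(3(n+1)³ + 6(n+1) + 3)] · 25·36/2 → 450 as n → ∞.
Thus R = 1/(450) = 1/450.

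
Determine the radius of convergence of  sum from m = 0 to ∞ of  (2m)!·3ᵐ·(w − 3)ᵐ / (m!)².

R = 1/12

Ratio test: |a_{m+1}/a_m| = (2m+1)·(2m+2)/(m+1)² · 3 → 12 as m → ∞.
Hence the series converges for |w − 3| < 1/(12) = 1/12, so the radius of convergence is 1/12.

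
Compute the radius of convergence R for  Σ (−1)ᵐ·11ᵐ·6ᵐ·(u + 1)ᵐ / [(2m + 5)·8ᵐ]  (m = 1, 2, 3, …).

By the ratio test, |a_{m+1}/a_m| = [(2m + 5)/(2(m+1) + 5)] · 11·6/8 → 33/4.
Thus R = 1/(33/4) = 4/33.

R = 4/33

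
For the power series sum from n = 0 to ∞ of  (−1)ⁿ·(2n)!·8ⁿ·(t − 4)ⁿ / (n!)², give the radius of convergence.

Ratio test: |a_{n+1}/a_n| = (2n+1)·(2n+2)/(n+1)² · 8 → 32 as n → ∞.
Hence the series converges for |t − 4| < 1/(32) = 1/32, so the radius of convergence is 1/32.

R = 1/32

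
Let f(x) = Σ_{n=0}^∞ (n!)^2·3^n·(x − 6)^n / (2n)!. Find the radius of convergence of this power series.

Apply the ratio test: |a_{n+1}| / |a_n| = (n+1)²/[(2n+1)·(2n+2)] · 3, which tends to 3/4 as n → ∞.
Thus R = 1/(3/4) = 4/3.

R = 4/3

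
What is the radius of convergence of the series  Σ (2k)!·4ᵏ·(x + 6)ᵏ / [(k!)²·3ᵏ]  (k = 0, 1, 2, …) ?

Ratio test: |a_{k+1}/a_k| = (2k+1)·(2k+2)/(k+1)² · 4/3 → 16/3 as k → ∞.
Convergence for |x + 6| · 16/3 < 1, i.e. |x + 6| < 3/16. So R = 3/16.

R = 3/16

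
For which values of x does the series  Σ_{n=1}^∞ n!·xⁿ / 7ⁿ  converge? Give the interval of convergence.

Apply the ratio test: |a_{n+1}| / |a_n| = (n+1) · 1/7, which tends to ∞ as n → ∞.
Since the ratio → ∞, the series diverges for every x ≠ 0, and R = 0.

{0}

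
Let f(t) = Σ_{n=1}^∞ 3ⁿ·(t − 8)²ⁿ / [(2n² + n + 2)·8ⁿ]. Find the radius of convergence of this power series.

The ratio of consecutive coefficients is [(2n² + n + 2)/(2(n+1)² + (n+1) + 2)] · 3/8 → 3/8.
Writing y = (t − 8)², the series in y has radius 8/3, so |t − 8| < √(8/3) and R = 2√6/3.

R = 2√6/3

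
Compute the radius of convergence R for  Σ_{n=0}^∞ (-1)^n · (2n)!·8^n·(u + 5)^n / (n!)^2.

The ratio of consecutive coefficients is (2n+1)·(2n+2)/(n+1)² · 8 → 32.
Thus R = 1/(32) = 1/32.

R = 1/32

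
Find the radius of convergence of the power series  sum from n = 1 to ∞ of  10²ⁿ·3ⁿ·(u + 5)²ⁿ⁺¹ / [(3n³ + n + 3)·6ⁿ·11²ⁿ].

R = 11√2/10

Apply the ratio test: |a_{n+1}| / |a_n| = [(3n³ + n + 3)/(3(n+1)³ + (n+1) + 3)] · 100·3/(6·121), which tends to 50/121 as n → ∞.
Successive powers of (u + 5) differ by 2, so the series converges when |u + 5|² · 50/121 < 1, i.e. |u + 5| < √(121/50). So R = 11√2/10.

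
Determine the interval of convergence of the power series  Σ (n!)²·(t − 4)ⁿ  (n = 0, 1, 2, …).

{4}

Ratio test: |a_{n+1}/a_n| = (n+1)² → ∞ as n → ∞.
The terms grow without bound for any (t − 4) ≠ 0, so R = 0 (convergence only at t = 4).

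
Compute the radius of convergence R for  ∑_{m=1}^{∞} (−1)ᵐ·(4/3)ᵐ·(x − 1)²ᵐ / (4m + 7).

Apply the ratio test: |a_{m+1}| / |a_m| = [(4m + 7)/(4(m+1) + 7)] · 4/3, which tends to 4/3 as m → ∞.
Writing y = (x − 1)², the series in y has radius 3/4, so |x − 1| < √(3/4) and R = √3/2.

R = √3/2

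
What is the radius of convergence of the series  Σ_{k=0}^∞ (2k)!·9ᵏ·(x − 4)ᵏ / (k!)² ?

R = 1/36

The ratio of consecutive coefficients is (2k+1)·(2k+2)/(k+1)² · 9 → 36.
Thus R = 1/(36) = 1/36.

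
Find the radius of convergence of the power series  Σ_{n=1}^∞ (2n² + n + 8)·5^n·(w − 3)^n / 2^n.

R = 2/5

Apply the ratio test: |a_{n+1}| / |a_n| = [(2(n+1)² + (n+1) + 8)/(2n² + n + 8)] · 5/2, which tends to 5/2 as n → ∞.
The series converges when 5/2 · |w − 3| < 1, giving R = 2/5.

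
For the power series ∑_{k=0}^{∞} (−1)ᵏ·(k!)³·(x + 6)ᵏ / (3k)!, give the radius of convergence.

R = 27

By the ratio test, |a_{k+1}/a_k| = (k+1)³/[(3k+1)·(3k+2)·(3k+3)] → 1/27.
The series converges when 1/27 · |x + 6| < 1, giving R = 27.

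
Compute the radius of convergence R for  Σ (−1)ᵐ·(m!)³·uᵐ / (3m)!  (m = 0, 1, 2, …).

By the ratio test, |a_{m+1}/a_m| = (m+1)³/[(3m+1)·(3m+2)·(3m+3)] → 1/27.
The series converges when 1/27 · |u| < 1, giving R = 27.

R = 27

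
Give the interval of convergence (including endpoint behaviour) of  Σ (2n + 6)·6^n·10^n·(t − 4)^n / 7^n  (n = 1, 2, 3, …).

(233/60, 247/60)

Apply the ratio test: |a_{n+1}| / |a_n| = [(2(n+1) + 6)/(2n + 6)] · 6·10/7, which tends to 60/7 as n → ∞.
Thus R = 1/(60/7) = 7/60.
At t = 247/60: the terms do not tend to 0, so the series diverges.
Endpoint t = 233/60: the terms have absolute value of order n, which does not tend to 0, so the series diverges by the divergence test.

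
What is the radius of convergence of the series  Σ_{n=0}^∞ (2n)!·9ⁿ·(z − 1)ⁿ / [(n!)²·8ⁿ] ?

R = 2/9

By the ratio test, |a_{n+1}/a_n| = (2n+1)·(2n+2)/(n+1)² · 9/8 → 9/2.
Convergence for |z − 1| · 9/2 < 1, i.e. |z − 1| < 2/9. So R = 2/9.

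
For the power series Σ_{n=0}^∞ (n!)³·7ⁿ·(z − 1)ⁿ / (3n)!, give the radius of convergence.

Apply the ratio test: |a_{n+1}| / |a_n| = (n+1)³/[(3n+1)·(3n+2)·(3n+3)] · 7, which tends to 7/27 as n → ∞.
Convergence for |z − 1| · 7/27 < 1, i.e. |z − 1| < 27/7. So R = 27/7.

R = 27/7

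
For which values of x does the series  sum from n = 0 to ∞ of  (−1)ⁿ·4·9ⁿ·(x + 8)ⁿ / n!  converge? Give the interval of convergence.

Apply the ratio test: |a_{n+1}| / |a_n| = 4/4 · 9 · 1/(n+1), which tends to 0 as n → ∞.
Since the limit is 0 < 1 for every x, the series converges on all of ℝ and R = ∞.

(−∞, ∞)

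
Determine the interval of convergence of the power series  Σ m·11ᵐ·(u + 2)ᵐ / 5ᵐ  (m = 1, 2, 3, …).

By the ratio test, |a_{m+1}/a_m| = [(m+1)/m] · 11/5 → 11/5.
Thus R = 1/(11/5) = 5/11.
At u = -17/11: the m-th term does not approach 0; divergence by the term test.
When u = -27/11, the terms do not tend to 0, so the series diverges.

(-27/11, -17/11)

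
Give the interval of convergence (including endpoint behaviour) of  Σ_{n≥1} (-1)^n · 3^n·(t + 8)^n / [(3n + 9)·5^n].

(-29/3, -19/3]

Apply the ratio test: |a_{n+1}| / |a_n| = [(3n + 9)/(3(n+1) + 9)] · 3/5, which tends to 3/5 as n → ∞.
The series converges when 3/5 · |t + 8| < 1, giving R = 5/3.
Endpoint t = -19/3: convergence follows from the alternating series test (terms decrease monotonically to 0).
Check t = -29/3: comparison with the harmonic series Σ 1/n shows the series diverges.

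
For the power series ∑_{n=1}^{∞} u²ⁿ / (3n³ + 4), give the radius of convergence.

R = 1

The ratio of consecutive coefficients is (3n³ + 4)/(3(n+1)³ + 4) → 1.
Successive powers of u differ by 2, so the series converges when |u|² · 1 < 1, i.e. |u| < √(1) = 1. So R = 1.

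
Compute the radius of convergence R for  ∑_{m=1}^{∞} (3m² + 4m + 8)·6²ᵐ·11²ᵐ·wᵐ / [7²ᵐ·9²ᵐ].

Apply the ratio test: |a_{m+1}| / |a_m| = [(3(m+1)² + 4(m+1) + 8)/(3m² + 4m + 8)] · 36·121/(49·81), which tends to 484/441 as m → ∞.
Hence the series converges for |w| < 1/(484/441) = 441/484, so the radius of convergence is 441/484.

R = 441/484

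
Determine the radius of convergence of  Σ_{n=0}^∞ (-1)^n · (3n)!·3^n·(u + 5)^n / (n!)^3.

R = 1/81

By the ratio test, |a_{n+1}/a_n| = (3n+1)·(3n+2)·(3n+3)/(n+1)³ · 3 → 81.
The series converges when 81 · |u + 5| < 1, giving R = 1/81.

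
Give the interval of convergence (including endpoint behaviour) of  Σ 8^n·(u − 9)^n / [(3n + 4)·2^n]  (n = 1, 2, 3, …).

By the ratio test, |a_{n+1}/a_n| = [(3n + 4)/(3(n+1) + 4)] · 8/2 → 4.
The series converges when 4 · |u − 9| < 1, giving R = 1/4.
Endpoint u = 37/4: the terms behave like c/n; limit comparison with the harmonic series gives divergence.
Check u = 35/4: the terms alternate in sign and decrease monotonically to 0 in absolute value (size ~ c/n), so the alternating series test gives convergence.

[35/4, 37/4)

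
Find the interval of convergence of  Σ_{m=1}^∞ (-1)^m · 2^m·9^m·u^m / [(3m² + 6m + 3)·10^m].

[-5/9, 5/9]

By the ratio test, |a_{m+1}/a_m| = [(3m² + 6m + 3)/(3(m+1)² + 6(m+1) + 3)] · 2·9/10 → 9/5.
Convergence for |u| · 9/5 < 1, i.e. |u| < 5/9. So R = 5/9.
At u = 5/9: absolute convergence follows by limit comparison with Σ 1/m².
Endpoint u = -5/9: the terms are on the order of 1/m², so the series converges absolutely by comparison with the p-series (p = 2 > 1).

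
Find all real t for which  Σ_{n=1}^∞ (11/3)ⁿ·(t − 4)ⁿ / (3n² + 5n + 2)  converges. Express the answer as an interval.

[41/11, 47/11]

Apply the ratio test: |a_{n+1}| / |a_n| = [(3n² + 5n + 2)/(3(n+1)² + 5(n+1) + 2)] · 11/3, which tends to 11/3 as n → ∞.
Thus R = 1/(11/3) = 3/11.
When t = 47/11, the terms are on the order of 1/n², so the series converges absolutely by comparison with the p-series (p = 2 > 1).
When t = 41/11, the terms are on the order of 1/n², so the series converges absolutely by comparison with the p-series (p = 2 > 1).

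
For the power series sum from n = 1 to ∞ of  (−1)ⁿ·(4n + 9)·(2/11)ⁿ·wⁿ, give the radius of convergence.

R = 11/2

Apply the ratio test: |a_{n+1}| / |a_n| = [(4(n+1) + 9)/(4n + 9)] · 2/11, which tends to 2/11 as n → ∞.
Convergence for |w| · 2/11 < 1, i.e. |w| < 11/2. So R = 11/2.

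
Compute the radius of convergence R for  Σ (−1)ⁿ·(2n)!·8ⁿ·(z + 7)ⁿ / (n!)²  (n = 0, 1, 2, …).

R = 1/32

By the ratio test, |a_{n+1}/a_n| = (2n+1)·(2n+2)/(n+1)² · 8 → 32.
Thus R = 1/(32) = 1/32.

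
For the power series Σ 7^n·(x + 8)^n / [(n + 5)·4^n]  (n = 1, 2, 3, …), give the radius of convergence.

The ratio of consecutive coefficients is [(n + 5)/((n+1) + 5)] · 7/4 → 7/4.
Thus R = 1/(7/4) = 4/7.

R = 4/7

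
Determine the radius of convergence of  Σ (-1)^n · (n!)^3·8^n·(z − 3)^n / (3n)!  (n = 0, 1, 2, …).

Ratio test: |a_{n+1}/a_n| = (n+1)³/[(3n+1)·(3n+2)·(3n+3)] · 8 → 8/27 as n → ∞.
The series converges when 8/27 · |z − 3| < 1, giving R = 27/8.

R = 27/8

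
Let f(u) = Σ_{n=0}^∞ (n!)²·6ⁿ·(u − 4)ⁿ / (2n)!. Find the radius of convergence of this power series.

R = 2/3

Ratio test: |a_{n+1}/a_n| = (n+1)²/[(2n+1)·(2n+2)] · 6 → 3/2 as n → ∞.
Hence the series converges for |u − 4| < 1/(3/2) = 2/3, so the radius of convergence is 2/3.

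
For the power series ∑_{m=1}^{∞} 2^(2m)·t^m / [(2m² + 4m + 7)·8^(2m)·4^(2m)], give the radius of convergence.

R = 256

By the ratio test, |a_{m+1}/a_m| = [(2m² + 4m + 7)/(2(m+1)² + 4(m+1) + 7)] · 4/(64·16) → 1/256.
Thus R = 1/(1/256) = 256.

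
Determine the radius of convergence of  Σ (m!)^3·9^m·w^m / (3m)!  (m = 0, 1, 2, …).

R = 3

The ratio of consecutive coefficients is (m+1)³/[(3m+1)·(3m+2)·(3m+3)] · 9 → 1/3.
The series converges when 1/3 · |w| < 1, giving R = 3.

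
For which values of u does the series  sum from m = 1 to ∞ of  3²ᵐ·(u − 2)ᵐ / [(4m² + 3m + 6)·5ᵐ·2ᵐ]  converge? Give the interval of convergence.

[8/9, 28/9]

By the ratio test, |a_{m+1}/a_m| = [(4m² + 3m + 6)/(4(m+1)² + 3(m+1) + 6)] · 9/(5·2) → 9/10.
Convergence for |u − 2| · 9/10 < 1, i.e. |u − 2| < 10/9. So R = 10/9.
Endpoint u = 28/9: the series is dominated by a constant times Σ 1/m², which converges (p = 2 > 1).
When u = 8/9, the terms are on the order of 1/m², so the series converges absolutely by comparison with the p-series (p = 2 > 1).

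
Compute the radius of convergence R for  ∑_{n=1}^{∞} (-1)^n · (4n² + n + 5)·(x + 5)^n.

The ratio of consecutive coefficients is (4(n+1)² + (n+1) + 5)/(4n² + n + 5) → 1.
So the series converges when |x + 5| < 1 and diverges when |x + 5| > 1; R = 1.

R = 1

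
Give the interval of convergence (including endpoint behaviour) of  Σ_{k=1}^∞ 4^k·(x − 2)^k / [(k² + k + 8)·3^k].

Apply the ratio test: |a_{k+1}| / |a_k| = [(k² + k + 8)/((k+1)² + (k+1) + 8)] · 4/3, which tends to 4/3 as k → ∞.
Hence the series converges for |x − 2| < 1/(4/3) = 3/4, so the radius of convergence is 3/4.
When x = 11/4, absolute convergence follows by limit comparison with Σ 1/k².
At x = 5/4: the series is dominated by a constant times Σ 1/k², which converges (p = 2 > 1).

[5/4, 11/4]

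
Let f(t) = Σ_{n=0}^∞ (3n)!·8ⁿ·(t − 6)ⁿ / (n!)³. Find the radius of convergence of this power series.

By the ratio test, |a_{n+1}/a_n| = (3n+1)·(3n+2)·(3n+3)/(n+1)³ · 8 → 216.
Convergence for |t − 6| · 216 < 1, i.e. |t − 6| < 1/216. So R = 1/216.

R = 1/216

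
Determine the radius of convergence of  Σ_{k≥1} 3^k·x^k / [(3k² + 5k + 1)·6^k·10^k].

R = 20

Ratio test: |a_{k+1}/a_k| = [(3k² + 5k + 1)/(3(k+1)² + 5(k+1) + 1)] · 3/(6·10) → 1/20 as k → ∞.
Convergence for |x| · 1/20 < 1, i.e. |x| < 20. So R = 20.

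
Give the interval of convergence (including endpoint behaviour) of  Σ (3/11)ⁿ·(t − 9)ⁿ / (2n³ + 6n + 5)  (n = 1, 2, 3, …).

[16/3, 38/3]

The ratio of consecutive coefficients is [(2n³ + 6n + 5)/(2(n+1)³ + 6(n+1) + 5)] · 3/11 → 3/11.
The series converges when 3/11 · |t − 9| < 1, giving R = 11/3.
When t = 38/3, the series is dominated by a constant times Σ 1/n³, which converges (p = 3 > 1).
When t = 16/3, the series is dominated by a constant times Σ 1/n³, which converges (p = 3 > 1).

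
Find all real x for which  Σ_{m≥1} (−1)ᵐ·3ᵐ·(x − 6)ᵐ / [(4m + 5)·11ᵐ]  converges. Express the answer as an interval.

By the ratio test, |a_{m+1}/a_m| = [(4m + 5)/(4(m+1) + 5)] · 3/11 → 3/11.
The series converges when 3/11 · |x − 6| < 1, giving R = 11/3.
Check x = 29/3: convergence follows from the alternating series test (terms decrease monotonically to 0).
At x = 7/3: the terms are asymptotic to a nonzero constant times 1/m, so the series diverges by limit comparison with Σ 1/m.

(7/3, 29/3]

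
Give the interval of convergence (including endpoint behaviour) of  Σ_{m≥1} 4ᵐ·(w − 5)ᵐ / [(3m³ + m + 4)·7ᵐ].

The ratio of consecutive coefficients is [(3m³ + m + 4)/(3(m+1)³ + (m+1) + 4)] · 4/7 → 4/7.
Thus R = 1/(4/7) = 7/4.
Endpoint w = 27/4: the series is dominated by a constant times Σ 1/m³, which converges (p = 3 > 1).
When w = 13/4, the terms are on the order of 1/m³, so the series converges absolutely by comparison with the p-series (p = 3 > 1).

[13/4, 27/4]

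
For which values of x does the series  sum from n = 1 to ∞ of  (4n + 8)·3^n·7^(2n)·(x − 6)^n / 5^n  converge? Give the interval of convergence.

Apply the ratio test: |a_{n+1}| / |a_n| = [(4(n+1) + 8)/(4n + 8)] · 3·49/5, which tends to 147/5 as n → ∞.
Convergence for |x − 6| · 147/5 < 1, i.e. |x − 6| < 5/147. So R = 5/147.
When x = 887/147, the terms have absolute value of order n, which does not tend to 0, so the series diverges by the divergence test.
When x = 877/147, the n-th term does not approach 0; divergence by the term test.

(877/147, 887/147)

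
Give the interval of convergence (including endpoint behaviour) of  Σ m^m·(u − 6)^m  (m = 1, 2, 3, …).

Applying the root test, |a_m|^(1/m) = m → ∞.
Since the m-th root of |a_m| is unbounded, the series converges only at u = 6; R = 0.

{6}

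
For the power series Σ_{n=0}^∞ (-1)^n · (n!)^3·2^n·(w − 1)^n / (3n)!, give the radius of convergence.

R = 27/2

By the ratio test, |a_{n+1}/a_n| = (n+1)³/[(3n+1)·(3n+2)·(3n+3)] · 2 → 2/27.
Thus R = 1/(2/27) = 27/2.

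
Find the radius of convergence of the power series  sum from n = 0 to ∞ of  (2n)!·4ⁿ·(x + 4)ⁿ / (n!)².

R = 1/16

By the ratio test, |a_{n+1}/a_n| = (2n+1)·(2n+2)/(n+1)² · 4 → 16.
Hence the series converges for |x + 4| < 1/(16) = 1/16, so the radius of convergence is 1/16.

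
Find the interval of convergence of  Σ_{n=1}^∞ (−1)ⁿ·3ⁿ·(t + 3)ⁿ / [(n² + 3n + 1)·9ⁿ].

Ratio test: |a_{n+1}/a_n| = [(n² + 3n + 1)/((n+1)² + 3(n+1) + 1)] · 3/9 → 1/3 as n → ∞.
Thus R = 1/(1/3) = 3.
Check t = 0: the terms are on the order of 1/n², so the series converges absolutely by comparison with the p-series (p = 2 > 1).
Endpoint t = -6: the terms are on the order of 1/n², so the series converges absolutely by comparison with the p-series (p = 2 > 1).

[-6, 0]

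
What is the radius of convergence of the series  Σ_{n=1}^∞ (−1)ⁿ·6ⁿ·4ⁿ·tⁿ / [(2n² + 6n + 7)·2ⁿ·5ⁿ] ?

R = 5/12

The ratio of consecutive coefficients is [(2n² + 6n + 7)/(2(n+1)² + 6(n+1) + 7)] · 6·4/(2·5) → 12/5.
Thus R = 1/(12/5) = 5/12.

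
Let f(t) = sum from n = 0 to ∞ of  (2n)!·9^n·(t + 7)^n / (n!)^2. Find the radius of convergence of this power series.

Ratio test: |a_{n+1}/a_n| = (2n+1)·(2n+2)/(n+1)² · 9 → 36 as n → ∞.
Hence the series converges for |t + 7| < 1/(36) = 1/36, so the radius of convergence is 1/36.

R = 1/36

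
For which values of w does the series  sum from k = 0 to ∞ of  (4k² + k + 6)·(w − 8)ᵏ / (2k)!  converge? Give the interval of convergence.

Ratio test: |a_{k+1}/a_k| = (4(k+1)² + (k+1) + 6)/(4k² + k + 6) · 1/[(2k+1)·(2k+2)] → 0 as k → ∞.
The ratio tends to 0 regardless of w, hence R = ∞.

(−∞, ∞)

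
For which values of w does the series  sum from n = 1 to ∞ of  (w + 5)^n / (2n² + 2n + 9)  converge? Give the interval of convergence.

[-6, -4]

By the ratio test, |a_{n+1}/a_n| = (2n² + 2n + 9)/(2(n+1)² + 2(n+1) + 9) → 1.
Convergence for |w + 5| < 1, so R = 1.
When w = -4, absolute convergence follows by limit comparison with Σ 1/n².
Check w = -6: absolute convergence follows by limit comparison with Σ 1/n².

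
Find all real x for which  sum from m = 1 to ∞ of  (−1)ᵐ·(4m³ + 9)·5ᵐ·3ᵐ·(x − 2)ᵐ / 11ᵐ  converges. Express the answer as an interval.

(19/15, 41/15)

Apply the ratio test: |a_{m+1}| / |a_m| = [(4(m+1)³ + 9)/(4m³ + 9)] · 5·3/11, which tends to 15/11 as m → ∞.
The series converges when 15/11 · |x − 2| < 1, giving R = 11/15.
At x = 41/15: the terms have absolute value of order m³, which does not tend to 0, so the series diverges by the divergence test.
Endpoint x = 19/15: the terms do not tend to 0, so the series diverges.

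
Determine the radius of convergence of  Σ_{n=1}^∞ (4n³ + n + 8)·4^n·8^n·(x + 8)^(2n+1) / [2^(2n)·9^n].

Ratio test: |a_{n+1}/a_n| = [(4(n+1)³ + (n+1) + 8)/(4n³ + n + 8)] · 4·8/(4·9) → 8/9 as n → ∞.
Writing y = (x + 8)², the series in y has radius 9/8, so |x + 8| < √(9/8) and R = 3√2/4.

R = 3√2/4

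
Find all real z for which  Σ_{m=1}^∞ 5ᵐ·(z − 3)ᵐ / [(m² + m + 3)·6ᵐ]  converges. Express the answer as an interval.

[9/5, 21/5]

Ratio test: |a_{m+1}/a_m| = [(m² + m + 3)/((m+1)² + (m+1) + 3)] · 5/6 → 5/6 as m → ∞.
The series converges when 5/6 · |z − 3| < 1, giving R = 6/5.
Check z = 21/5: the terms are on the order of 1/m², so the series converges absolutely by comparison with the p-series (p = 2 > 1).
When z = 9/5, the series is dominated by a constant times Σ 1/m², which converges (p = 2 > 1).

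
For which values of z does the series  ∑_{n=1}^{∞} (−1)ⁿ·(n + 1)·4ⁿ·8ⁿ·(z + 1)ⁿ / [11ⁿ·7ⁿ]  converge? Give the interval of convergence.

(-109/32, 45/32)

The ratio of consecutive coefficients is [((n+1) + 1)/(n + 1)] · 4·8/(11·7) → 32/77.
Convergence for |z + 1| · 32/77 < 1, i.e. |z + 1| < 77/32. So R = 77/32.
Check z = 45/32: the terms do not tend to 0, so the series diverges.
Endpoint z = -109/32: the terms have absolute value of order n, which does not tend to 0, so the series diverges by the divergence test.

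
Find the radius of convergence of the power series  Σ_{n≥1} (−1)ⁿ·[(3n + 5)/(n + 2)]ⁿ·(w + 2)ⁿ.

R = 1/3

Applying the root test, |a_n|^(1/n) = (3n + 5)/(n + 2) → 3.
The series converges when 3 · |w + 2| < 1, giving R = 1/3.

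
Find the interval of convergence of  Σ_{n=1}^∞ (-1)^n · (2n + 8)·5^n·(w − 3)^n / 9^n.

By the ratio test, |a_{n+1}/a_n| = [(2(n+1) + 8)/(2n + 8)] · 5/9 → 5/9.
Hence the series converges for |w − 3| < 1/(5/9) = 9/5, so the radius of convergence is 9/5.
Endpoint w = 24/5: the n-th term does not approach 0; divergence by the term test.
When w = 6/5, the terms have absolute value of order n, which does not tend to 0, so the series diverges by the divergence test.

(6/5, 24/5)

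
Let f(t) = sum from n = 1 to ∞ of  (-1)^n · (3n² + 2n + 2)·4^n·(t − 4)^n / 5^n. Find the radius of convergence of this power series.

R = 5/4

By the ratio test, |a_{n+1}/a_n| = [(3(n+1)² + 2(n+1) + 2)/(3n² + 2n + 2)] · 4/5 → 4/5.
Hence the series converges for |t − 4| < 1/(4/5) = 5/4, so the radius of convergence is 5/4.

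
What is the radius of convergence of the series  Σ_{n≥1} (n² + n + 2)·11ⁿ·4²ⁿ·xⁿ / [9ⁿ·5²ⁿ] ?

The ratio of consecutive coefficients is [((n+1)² + (n+1) + 2)/(n² + n + 2)] · 11·16/(9·25) → 176/225.
The series converges when 176/225 · |x| < 1, giving R = 225/176.

R = 225/176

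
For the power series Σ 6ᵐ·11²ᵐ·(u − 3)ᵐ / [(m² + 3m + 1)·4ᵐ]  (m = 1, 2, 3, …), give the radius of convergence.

R = 2/363

The ratio of consecutive coefficients is [(m² + 3m + 1)/((m+1)² + 3(m+1) + 1)] · 6·121/4 → 363/2.
Hence the series converges for |u − 3| < 1/(363/2) = 2/363, so the radius of convergence is 2/363.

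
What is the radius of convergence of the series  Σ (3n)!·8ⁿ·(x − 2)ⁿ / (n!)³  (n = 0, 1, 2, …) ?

Apply the ratio test: |a_{n+1}| / |a_n| = (3n+1)·(3n+2)·(3n+3)/(n+1)³ · 8, which tends to 216 as n → ∞.
Hence the series converges for |x − 2| < 1/(216) = 1/216, so the radius of convergence is 1/216.

R = 1/216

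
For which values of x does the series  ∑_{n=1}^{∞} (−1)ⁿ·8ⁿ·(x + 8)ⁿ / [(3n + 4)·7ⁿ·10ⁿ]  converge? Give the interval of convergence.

(-67/4, 3/4]

Apply the ratio test: |a_{n+1}| / |a_n| = [(3n + 4)/(3(n+1) + 4)] · 8/(7·10), which tends to 4/35 as n → ∞.
The series converges when 4/35 · |x + 8| < 1, giving R = 35/4.
When x = 3/4, convergence follows from the alternating series test (terms decrease monotonically to 0).
When x = -67/4, comparison with the harmonic series Σ 1/n shows the series diverges.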